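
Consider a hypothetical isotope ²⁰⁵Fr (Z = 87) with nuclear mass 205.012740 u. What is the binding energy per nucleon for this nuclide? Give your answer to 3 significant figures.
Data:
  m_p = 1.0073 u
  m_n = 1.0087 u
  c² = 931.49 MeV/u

Σm = 87·m_p + 118·m_n = 87.6351 + 119.0266 = 206.6617 u
The mass defect is 206.6617 − 205.012740 = 1.648960 u.
Converting to energy: 1.648960 u × 931.49 MeV/u = 1535.99 MeV
BE/A = 1535.99 MeV / 205 = 7.493 MeV/nucleon

7.49 MeV/nucleon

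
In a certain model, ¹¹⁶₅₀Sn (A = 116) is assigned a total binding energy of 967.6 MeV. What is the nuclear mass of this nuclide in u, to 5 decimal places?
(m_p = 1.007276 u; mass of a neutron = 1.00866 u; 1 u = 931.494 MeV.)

Mass defect = 967.6 MeV / (931.494 MeV/u) = 1.0387614 u
Constituent mass = 50(1.007276) + 66(1.00866) = 116.935360 u
Nuclear mass = 116.935360 − 1.0387614 = 115.8965986 u ≈ 115.89660 u (to 5 decimal places)

115.89660 u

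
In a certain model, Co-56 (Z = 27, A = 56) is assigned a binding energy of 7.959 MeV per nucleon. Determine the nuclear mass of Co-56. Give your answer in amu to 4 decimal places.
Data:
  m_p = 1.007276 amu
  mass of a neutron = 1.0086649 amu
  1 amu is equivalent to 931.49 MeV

Total binding energy = 56 × 7.959 = 445.704 MeV
Mass defect = 445.704 MeV / (931.49 MeV/amu) = 0.478485 amu
Constituent mass = 27(1.007276) + 29(1.0086649) = 56.4477341 amu
Nuclear mass = 56.4477341 − 0.478485 = 55.9692491 amu ≈ 55.9692 amu (to 4 decimal places)

55.9692 amu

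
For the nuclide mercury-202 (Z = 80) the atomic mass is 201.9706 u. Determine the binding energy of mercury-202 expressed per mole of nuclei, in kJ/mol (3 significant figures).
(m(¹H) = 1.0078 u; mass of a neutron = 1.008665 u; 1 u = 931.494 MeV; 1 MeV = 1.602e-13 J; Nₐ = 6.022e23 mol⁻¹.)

1.54e+11 kJ/mol

The nucleus contains 80 protons and 202 − 80 = 122 neutrons.
Total constituent mass: 80 × 1.0078 + 122 × 1.008665 = 203.681130 u
Δm = 203.681130 − 201.9706 = 1.710530 u
E_B = 1.710530 × 931.494 = 1593.35 MeV
Per nucleus in joules: 1593.35 MeV × 1.602e-13 J/MeV = 2.5525e-10 J
Per mole: 2.5525e-10 J × 6.022e23 mol⁻¹ = 1.5371e+14 J/mol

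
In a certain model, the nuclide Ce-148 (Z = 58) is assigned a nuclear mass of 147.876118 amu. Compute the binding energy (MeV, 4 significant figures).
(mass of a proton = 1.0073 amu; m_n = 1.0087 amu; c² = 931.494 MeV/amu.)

1239 MeV

Z = 58, so N = A − Z = 148 − 58 = 90.
Total constituent mass: 58 × 1.0073 + 90 × 1.0087 = 149.2064 amu
The mass defect is 149.2064 − 147.876118 = 1.330282 amu.
E_B = 1.330282 × 931.494 = 1239.15 MeV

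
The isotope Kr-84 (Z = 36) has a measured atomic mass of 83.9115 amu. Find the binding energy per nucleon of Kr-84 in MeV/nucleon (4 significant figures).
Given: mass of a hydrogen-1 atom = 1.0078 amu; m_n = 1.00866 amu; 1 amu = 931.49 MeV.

With 36 protons and 48 neutrons (A = 84):
Total constituent mass: 36 × 1.0078 + 48 × 1.00866 = 84.69648 amu
The mass defect is 84.69648 − 83.9115 = 0.78498 amu.
E_B = 0.78498 × 931.49 = 731.201 MeV
BE/A = 731.201 MeV / 84 = 8.705 MeV/nucleon

8.705 MeV/nucleon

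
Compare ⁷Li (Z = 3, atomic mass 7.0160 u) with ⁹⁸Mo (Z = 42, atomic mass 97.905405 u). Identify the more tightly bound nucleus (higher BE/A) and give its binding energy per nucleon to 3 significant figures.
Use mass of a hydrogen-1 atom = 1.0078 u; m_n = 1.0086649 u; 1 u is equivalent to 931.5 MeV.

⁷Li: Σm = 3(1.0078) + 4(1.0086649) = 7.0580596 u; Δm = 0.0420596 u; E_B = 39.179 MeV; E_B/A = 5.597 MeV
⁹⁸Mo: Σm = 42(1.0078) + 56(1.0086649) = 98.8128344 u; Δm = 0.9074294 u; E_B = 845.27 MeV; E_B/A = 8.625 MeV
⁹⁸Mo has the higher binding energy per nucleon, so it is the more tightly bound nucleus.

⁹⁸Mo; 8.63 MeV/nucleon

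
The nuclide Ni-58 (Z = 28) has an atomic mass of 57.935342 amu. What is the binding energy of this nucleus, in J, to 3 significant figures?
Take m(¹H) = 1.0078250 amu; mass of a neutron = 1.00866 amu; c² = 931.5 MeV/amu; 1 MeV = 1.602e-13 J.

8.11e-11 J

Total constituent mass: 28 × 1.0078250 + 30 × 1.00866 = 58.4789000 amu
Δm = 58.4789000 − 57.935342 = 0.5435580 amu
Binding energy = Δm·c² = 0.5435580 × 931.5 MeV/amu = 506.324 MeV
In joules: 506.324 MeV × 1.602e-13 J/MeV = 8.1113e-11 J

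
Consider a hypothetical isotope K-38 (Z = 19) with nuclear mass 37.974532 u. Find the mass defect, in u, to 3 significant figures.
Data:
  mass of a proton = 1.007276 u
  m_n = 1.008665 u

With 19 protons and 19 neutrons (A = 38):
Σm = 19·m_p + 19·m_n = 19.138244 + 19.164635 = 38.302879 u
Mass defect Δm = 38.302879 − 37.974532 = 0.328347 u

0.328 u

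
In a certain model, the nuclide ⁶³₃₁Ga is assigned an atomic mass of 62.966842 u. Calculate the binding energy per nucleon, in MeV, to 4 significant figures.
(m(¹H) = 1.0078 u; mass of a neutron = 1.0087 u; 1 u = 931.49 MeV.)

The nucleus contains 31 protons and 63 − 31 = 32 neutrons.
Σm = 31·m(¹H) + 32·m_n = 31.2418 + 32.2784 = 63.5202 u
The mass defect is 63.5202 − 62.966842 = 0.553358 u.
Converting to energy: 0.553358 u × 931.49 MeV/u = 515.447 MeV
BE/A = 515.447 MeV / 63 = 8.182 MeV/nucleon

8.182 MeV/nucleon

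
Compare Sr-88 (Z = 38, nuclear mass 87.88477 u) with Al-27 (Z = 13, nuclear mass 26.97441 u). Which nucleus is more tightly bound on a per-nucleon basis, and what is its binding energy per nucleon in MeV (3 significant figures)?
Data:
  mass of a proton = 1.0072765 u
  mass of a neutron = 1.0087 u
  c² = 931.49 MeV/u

Sr-88; 8.75 MeV/nucleon

Sr-88: Σm = 38(1.0072765) + 50(1.0087) = 88.7115070 u; Δm = 0.8267370 u; E_B = 770.10 MeV; E_B/A = 8.751 MeV
Al-27: Σm = 13(1.0072765) + 14(1.0087) = 27.2163945 u; Δm = 0.2419845 u; E_B = 225.406 MeV; E_B/A = 8.348 MeV
Sr-88 has the higher binding energy per nucleon, so it is the more tightly bound nucleus.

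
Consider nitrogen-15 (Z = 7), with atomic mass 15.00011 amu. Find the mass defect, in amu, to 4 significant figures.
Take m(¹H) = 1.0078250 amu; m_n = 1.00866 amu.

With 7 protons and 8 neutrons (A = 15):
Mass of separated nucleons = 7(1.0078250) + 8(1.00866) = 7.0547750 + 8.06928 = 15.1240550 amu
The mass defect is 15.1240550 − 15.00011 = 0.1239450 amu.

0.1239 amu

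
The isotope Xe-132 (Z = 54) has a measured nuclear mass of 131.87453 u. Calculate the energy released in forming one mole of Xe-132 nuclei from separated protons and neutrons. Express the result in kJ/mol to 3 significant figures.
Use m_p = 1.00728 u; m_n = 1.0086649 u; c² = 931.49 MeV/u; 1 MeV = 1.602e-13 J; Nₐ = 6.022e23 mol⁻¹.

1.07e+11 kJ/mol

Total constituent mass: 54 × 1.00728 + 78 × 1.0086649 = 133.0689822 u
Δm = 133.0689822 − 131.87453 = 1.1944522 u
Binding energy = Δm·c² = 1.1944522 × 931.49 MeV/u = 1112.62 MeV
Per nucleus in joules: 1112.62 MeV × 1.602e-13 J/MeV = 1.7824e-10 J
Per mole: 1.7824e-10 J × 6.022e23 mol⁻¹ = 1.0734e+14 J/mol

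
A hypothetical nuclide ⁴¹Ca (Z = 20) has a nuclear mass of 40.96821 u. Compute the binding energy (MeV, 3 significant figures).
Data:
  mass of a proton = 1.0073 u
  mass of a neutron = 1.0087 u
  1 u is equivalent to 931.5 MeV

336 MeV

Z = 20, so N = A − Z = 41 − 20 = 21.
Σm = 20·m_p + 21·m_n = 20.1460 + 21.1827 = 41.3287 u
The mass defect is 41.3287 − 40.96821 = 0.36049 u.
E_B = 0.36049 × 931.5 = 335.796 MeV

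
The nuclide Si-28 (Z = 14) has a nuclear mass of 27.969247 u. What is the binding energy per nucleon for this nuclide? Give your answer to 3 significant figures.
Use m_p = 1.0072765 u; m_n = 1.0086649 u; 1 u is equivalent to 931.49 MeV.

8.45 MeV/nucleon

The nucleus contains 14 protons and 28 − 14 = 14 neutrons.
Σm = 14·m_p + 14·m_n = 14.1018710 + 14.1213086 = 28.2231796 u
Δm = 28.2231796 − 27.969247 = 0.2539326 u
Converting to energy: 0.2539326 u × 931.49 MeV/u = 236.536 MeV
Dividing by A = 28 gives 8.448 MeV per nucleon.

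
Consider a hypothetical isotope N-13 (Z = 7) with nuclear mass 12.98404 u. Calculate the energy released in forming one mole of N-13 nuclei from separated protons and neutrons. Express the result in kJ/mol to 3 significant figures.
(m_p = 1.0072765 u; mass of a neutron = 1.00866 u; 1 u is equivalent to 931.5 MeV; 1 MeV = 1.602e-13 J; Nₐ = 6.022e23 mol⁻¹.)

1.07e+10 kJ/mol

Σm = 7·m_p + 6·m_n = 7.0509355 + 6.05196 = 13.1028955 u
Δm = 13.1028955 − 12.98404 = 0.1188555 u
E_B = 0.1188555 × 931.5 = 110.714 MeV
Per nucleus in joules: 110.714 MeV × 1.602e-13 J/MeV = 1.7736e-11 J
Per mole: 1.7736e-11 J × 6.022e23 mol⁻¹ = 1.0681e+13 J/mol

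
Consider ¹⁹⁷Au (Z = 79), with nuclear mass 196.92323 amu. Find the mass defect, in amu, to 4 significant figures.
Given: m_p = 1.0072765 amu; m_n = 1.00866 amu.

With 79 protons and 118 neutrons (A = 197):
Σm = 79·m_p + 118·m_n = 79.5748435 + 119.02188 = 198.5967235 amu
Mass defect Δm = 198.5967235 − 196.92323 = 1.6734935 amu

1.673 amu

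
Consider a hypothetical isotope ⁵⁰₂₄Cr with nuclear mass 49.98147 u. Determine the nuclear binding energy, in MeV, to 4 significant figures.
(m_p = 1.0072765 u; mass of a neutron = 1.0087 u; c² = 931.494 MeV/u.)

390.6 MeV

Z = 24, so N = A − Z = 50 − 24 = 26.
Total constituent mass: 24 × 1.0072765 + 26 × 1.0087 = 50.4008360 u
Δm = 50.4008360 − 49.98147 = 0.4193660 u
E_B = 0.4193660 × 931.494 = 390.637 MeV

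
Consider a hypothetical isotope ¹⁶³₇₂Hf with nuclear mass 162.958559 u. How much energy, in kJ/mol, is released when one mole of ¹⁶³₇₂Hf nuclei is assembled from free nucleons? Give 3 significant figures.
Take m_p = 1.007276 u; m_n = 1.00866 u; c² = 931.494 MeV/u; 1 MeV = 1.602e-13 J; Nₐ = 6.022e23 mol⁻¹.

The nucleus contains 72 protons and 163 − 72 = 91 neutrons.
Σm = 72·m_p + 91·m_n = 72.523872 + 91.78806 = 164.311932 u
Mass defect Δm = 164.311932 − 162.958559 = 1.353373 u
Converting to energy: 1.353373 u × 931.494 MeV/u = 1260.66 MeV
Per nucleus in joules: 1260.66 MeV × 1.602e-13 J/MeV = 2.0196e-10 J
Per mole: 2.0196e-10 J × 6.022e23 mol⁻¹ = 1.2162e+14 J/mol

1.22e+11 kJ/mol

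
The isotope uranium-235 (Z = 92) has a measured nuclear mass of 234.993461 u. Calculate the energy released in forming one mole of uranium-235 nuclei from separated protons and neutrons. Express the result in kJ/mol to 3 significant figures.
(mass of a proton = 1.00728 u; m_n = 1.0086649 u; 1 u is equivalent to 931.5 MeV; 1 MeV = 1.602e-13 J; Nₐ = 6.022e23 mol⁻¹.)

Z = 92, so N = A − Z = 235 − 92 = 143.
Σm = 92·m_p + 143·m_n = 92.66976 + 144.2390807 = 236.9088407 u
Mass defect Δm = 236.9088407 − 234.993461 = 1.9153797 u
Binding energy = Δm·c² = 1.9153797 × 931.5 MeV/u = 1784.18 MeV
Per nucleus in joules: 1784.18 MeV × 1.602e-13 J/MeV = 2.8583e-10 J
Per mole: 2.8583e-10 J × 6.022e23 mol⁻¹ = 1.7213e+14 J/mol

1.72e+11 kJ/mol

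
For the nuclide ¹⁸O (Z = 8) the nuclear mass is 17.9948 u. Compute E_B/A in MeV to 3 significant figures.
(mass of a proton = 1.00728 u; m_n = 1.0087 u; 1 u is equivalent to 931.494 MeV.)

Σm = 8·m_p + 10·m_n = 8.05824 + 10.0870 = 18.14524 u
Δm = 18.14524 − 17.9948 = 0.15044 u
Converting to energy: 0.15044 u × 931.494 MeV/u = 140.134 MeV
Per nucleon: 140.134 / 18 = 7.785 MeV

7.79 MeV/nucleon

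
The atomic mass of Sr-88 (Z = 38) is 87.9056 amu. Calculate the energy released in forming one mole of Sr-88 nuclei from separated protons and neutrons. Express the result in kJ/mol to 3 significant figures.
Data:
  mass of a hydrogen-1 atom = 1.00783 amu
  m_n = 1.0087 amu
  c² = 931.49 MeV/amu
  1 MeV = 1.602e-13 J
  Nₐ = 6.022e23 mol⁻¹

7.43e+10 kJ/mol

Total constituent mass: 38 × 1.00783 + 50 × 1.0087 = 88.73254 amu
The mass defect is 88.73254 − 87.9056 = 0.82694 amu.
E_B = 0.82694 × 931.49 = 770.286 MeV
Per nucleus in joules: 770.286 MeV × 1.602e-13 J/MeV = 1.2340e-10 J
Per mole: 1.2340e-10 J × 6.022e23 mol⁻¹ = 7.4311e+13 J/mol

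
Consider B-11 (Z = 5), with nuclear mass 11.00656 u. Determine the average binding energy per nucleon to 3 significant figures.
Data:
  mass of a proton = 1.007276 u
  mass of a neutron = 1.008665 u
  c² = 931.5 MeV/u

6.93 MeV/nucleon

Z = 5, so N = A − Z = 11 − 5 = 6.
Total constituent mass: 5 × 1.007276 + 6 × 1.008665 = 11.088370 u
The mass defect is 11.088370 − 11.00656 = 0.081810 u.
E_B = 0.081810 × 931.5 = 76.2060 MeV
BE/A = 76.2060 MeV / 11 = 6.928 MeV/nucleon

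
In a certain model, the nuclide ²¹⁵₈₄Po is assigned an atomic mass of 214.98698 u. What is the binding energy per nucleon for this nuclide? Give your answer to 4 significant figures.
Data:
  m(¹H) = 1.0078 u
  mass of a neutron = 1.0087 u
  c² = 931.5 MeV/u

7.833 MeV/nucleon

The nucleus contains 84 protons and 215 − 84 = 131 neutrons.
Total constituent mass: 84 × 1.0078 + 131 × 1.0087 = 216.7949 u
Δm = 216.7949 − 214.98698 = 1.80792 u
E_B = 1.80792 × 931.5 = 1684.08 MeV
Per nucleon: 1684.08 / 215 = 7.833 MeV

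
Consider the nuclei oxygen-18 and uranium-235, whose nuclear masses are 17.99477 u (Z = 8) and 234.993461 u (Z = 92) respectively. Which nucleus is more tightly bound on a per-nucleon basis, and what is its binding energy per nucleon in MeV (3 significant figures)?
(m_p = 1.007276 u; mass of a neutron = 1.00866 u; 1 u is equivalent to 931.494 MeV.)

oxygen-18; 7.76 MeV/nucleon

oxygen-18: Σm = 8(1.007276) + 10(1.00866) = 18.144808 u; Δm = 0.150038 u; E_B = 139.76 MeV; E_B/A = 7.764 MeV
uranium-235: Σm = 92(1.007276) + 143(1.00866) = 236.907772 u; Δm = 1.914311 u; E_B = 1783.2 MeV; E_B/A = 7.588 MeV
oxygen-18 has the higher binding energy per nucleon, so it is the more tightly bound nucleus.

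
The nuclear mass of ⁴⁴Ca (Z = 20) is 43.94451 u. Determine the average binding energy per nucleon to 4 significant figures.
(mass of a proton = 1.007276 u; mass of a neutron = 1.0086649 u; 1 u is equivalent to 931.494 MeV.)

8.658 MeV/nucleon

Z = 20, so N = A − Z = 44 − 20 = 24.
Mass of separated nucleons = 20(1.007276) + 24(1.0086649) = 20.145520 + 24.2079576 = 44.3534776 u
Δm = 44.3534776 − 43.94451 = 0.4089676 u
Binding energy = Δm·c² = 0.4089676 × 931.494 MeV/u = 380.951 MeV
BE/A = 380.951 MeV / 44 = 8.658 MeV/nucleon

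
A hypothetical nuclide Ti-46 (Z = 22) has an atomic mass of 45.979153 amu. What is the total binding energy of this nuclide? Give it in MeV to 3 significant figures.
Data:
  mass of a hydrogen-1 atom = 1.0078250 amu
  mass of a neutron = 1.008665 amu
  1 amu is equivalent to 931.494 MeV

With 22 protons and 24 neutrons (A = 46):
Σm = 22·m(¹H) + 24·m_n = 22.1721500 + 24.207960 = 46.3801100 amu
The mass defect is 46.3801100 − 45.979153 = 0.4009570 amu.
Binding energy = Δm·c² = 0.4009570 × 931.494 MeV/amu = 373.489 MeV

373 MeV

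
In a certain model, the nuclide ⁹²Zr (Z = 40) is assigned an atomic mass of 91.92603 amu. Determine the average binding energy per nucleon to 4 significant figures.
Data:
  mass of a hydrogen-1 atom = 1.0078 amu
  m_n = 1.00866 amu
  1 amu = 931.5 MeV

8.467 MeV/nucleon

Mass of separated nucleons = 40(1.0078) + 52(1.00866) = 40.3120 + 52.45032 = 92.76232 amu
The mass defect is 92.76232 − 91.92603 = 0.83629 amu.
E_B = 0.83629 × 931.5 = 779.004 MeV
Per nucleon: 779.004 / 92 = 8.467 MeV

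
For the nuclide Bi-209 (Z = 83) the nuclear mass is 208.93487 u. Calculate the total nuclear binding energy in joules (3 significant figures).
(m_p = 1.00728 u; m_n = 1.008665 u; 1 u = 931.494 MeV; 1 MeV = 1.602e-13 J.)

Σm = 83·m_p + 126·m_n = 83.60424 + 127.091790 = 210.696030 u
Δm = 210.696030 − 208.93487 = 1.761160 u
Converting to energy: 1.761160 u × 931.494 MeV/u = 1640.51 MeV
In joules: 1640.51 MeV × 1.602e-13 J/MeV = 2.6281e-10 J

2.63e-10 J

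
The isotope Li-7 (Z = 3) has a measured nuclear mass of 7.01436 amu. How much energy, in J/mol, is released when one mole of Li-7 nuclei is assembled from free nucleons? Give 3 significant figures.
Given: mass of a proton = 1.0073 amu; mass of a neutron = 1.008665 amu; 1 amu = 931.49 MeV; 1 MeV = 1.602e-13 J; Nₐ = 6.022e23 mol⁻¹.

Σm = 3·m_p + 4·m_n = 3.0219 + 4.034660 = 7.056560 amu
Mass defect Δm = 7.056560 − 7.01436 = 0.042200 amu
E_B = 0.042200 × 931.49 = 39.3089 MeV
Per nucleus in joules: 39.3089 MeV × 1.602e-13 J/MeV = 6.2973e-12 J
Per mole: 6.2973e-12 J × 6.022e23 mol⁻¹ = 3.7922e+12 J/mol

3.79e+12 J/mol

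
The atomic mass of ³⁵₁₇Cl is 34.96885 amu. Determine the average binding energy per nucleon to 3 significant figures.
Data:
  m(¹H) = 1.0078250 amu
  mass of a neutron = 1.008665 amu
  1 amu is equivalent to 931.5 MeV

Total constituent mass: 17 × 1.0078250 + 18 × 1.008665 = 35.2889950 amu
The mass defect is 35.2889950 − 34.96885 = 0.3201450 amu.
Binding energy = Δm·c² = 0.3201450 × 931.5 MeV/amu = 298.215 MeV
Dividing by A = 35 gives 8.520 MeV per nucleon.

8.52 MeV/nucleon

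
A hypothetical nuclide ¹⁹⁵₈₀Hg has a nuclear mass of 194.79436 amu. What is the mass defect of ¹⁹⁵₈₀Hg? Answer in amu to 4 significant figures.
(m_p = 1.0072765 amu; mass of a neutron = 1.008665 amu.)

1.784 amu

The nucleus contains 80 protons and 195 − 80 = 115 neutrons.
Total constituent mass: 80 × 1.0072765 + 115 × 1.008665 = 196.5785950 amu
The mass defect is 196.5785950 − 194.79436 = 1.7842350 amu.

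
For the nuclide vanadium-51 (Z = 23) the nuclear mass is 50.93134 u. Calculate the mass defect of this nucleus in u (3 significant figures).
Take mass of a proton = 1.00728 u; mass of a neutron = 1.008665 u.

0.479 u

The nucleus contains 23 protons and 51 − 23 = 28 neutrons.
Σm = 23·m_p + 28·m_n = 23.16744 + 28.242620 = 51.410060 u
The mass defect is 51.410060 − 50.93134 = 0.478720 u.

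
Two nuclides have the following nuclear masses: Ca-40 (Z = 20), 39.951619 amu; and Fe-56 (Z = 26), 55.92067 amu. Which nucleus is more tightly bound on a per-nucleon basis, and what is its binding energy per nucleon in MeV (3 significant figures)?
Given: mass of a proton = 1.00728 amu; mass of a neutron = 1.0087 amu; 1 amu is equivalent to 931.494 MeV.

Fe-56; 8.81 MeV/nucleon

Ca-40: Σm = 20(1.00728) + 20(1.0087) = 40.31960 amu; Δm = 0.367981 amu; E_B = 342.77 MeV; E_B/A = 8.569 MeV
Fe-56: Σm = 26(1.00728) + 30(1.0087) = 56.45028 amu; Δm = 0.52961 amu; E_B = 493.33 MeV; E_B/A = 8.809 MeV
Fe-56 has the higher binding energy per nucleon, so it is the more tightly bound nucleus.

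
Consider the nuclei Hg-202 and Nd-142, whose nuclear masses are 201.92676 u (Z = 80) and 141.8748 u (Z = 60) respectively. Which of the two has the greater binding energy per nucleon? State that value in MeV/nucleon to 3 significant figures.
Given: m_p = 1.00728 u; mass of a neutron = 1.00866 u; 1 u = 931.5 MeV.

Hg-202: Σm = 80(1.00728) + 122(1.00866) = 203.63892 u; Δm = 1.71216 u; E_B = 1594.88 MeV; E_B/A = 7.895 MeV
Nd-142: Σm = 60(1.00728) + 82(1.00866) = 143.14692 u; Δm = 1.27212 u; E_B = 1184.98 MeV; E_B/A = 8.3449 MeV
Nd-142 has the higher binding energy per nucleon, so it is the more tightly bound nucleus.

Nd-142; 8.34 MeV/nucleon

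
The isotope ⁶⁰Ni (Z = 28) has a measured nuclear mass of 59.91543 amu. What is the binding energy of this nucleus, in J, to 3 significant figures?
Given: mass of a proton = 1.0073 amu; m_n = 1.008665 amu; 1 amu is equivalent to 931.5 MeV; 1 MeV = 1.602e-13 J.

Σm = 28·m_p + 32·m_n = 28.2044 + 32.277280 = 60.481680 amu
Δm = 60.481680 − 59.91543 = 0.566250 amu
E_B = 0.566250 × 931.5 = 527.462 MeV
In joules: 527.462 MeV × 1.602e-13 J/MeV = 8.4499e-11 J

8.45e-11 J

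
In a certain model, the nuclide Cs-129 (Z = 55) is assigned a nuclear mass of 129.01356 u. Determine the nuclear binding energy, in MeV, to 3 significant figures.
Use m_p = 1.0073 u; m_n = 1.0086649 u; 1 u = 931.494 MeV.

With 55 protons and 74 neutrons (A = 129):
Σm = 55·m_p + 74·m_n = 55.4015 + 74.6412026 = 130.0427026 u
Δm = 130.0427026 − 129.01356 = 1.0291426 u
Binding energy = Δm·c² = 1.0291426 × 931.494 MeV/u = 958.640 MeV

959 MeV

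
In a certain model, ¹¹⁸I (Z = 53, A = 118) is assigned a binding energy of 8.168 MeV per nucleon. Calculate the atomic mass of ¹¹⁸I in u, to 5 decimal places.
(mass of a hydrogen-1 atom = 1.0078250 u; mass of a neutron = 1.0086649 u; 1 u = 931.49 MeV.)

117.94323 u

Total binding energy = 118 × 8.168 = 963.824 MeV
Mass defect = 963.824 MeV / (931.49 MeV/u) = 1.0347121 u
Constituent mass = 53(1.0078250) + 65(1.0086649) = 118.9779435 u
Atomic mass = 118.9779435 − 1.0347121 = 117.9432314 u ≈ 117.94323 u (to 5 decimal places)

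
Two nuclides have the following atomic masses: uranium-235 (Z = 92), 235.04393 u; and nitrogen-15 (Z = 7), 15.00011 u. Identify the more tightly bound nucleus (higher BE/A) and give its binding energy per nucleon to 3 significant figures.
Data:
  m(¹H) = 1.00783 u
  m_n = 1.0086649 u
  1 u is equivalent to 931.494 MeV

nitrogen-15; 7.70 MeV/nucleon

uranium-235: Σm = 92(1.00783) + 143(1.0086649) = 236.9594407 u; Δm = 1.9155107 u; E_B = 1784.3 MeV; E_B/A = 7.593 MeV
nitrogen-15: Σm = 7(1.00783) + 8(1.0086649) = 15.1241292 u; Δm = 0.1240192 u; E_B = 115.523 MeV; E_B/A = 7.702 MeV
nitrogen-15 has the higher binding energy per nucleon, so it is the more tightly bound nucleus.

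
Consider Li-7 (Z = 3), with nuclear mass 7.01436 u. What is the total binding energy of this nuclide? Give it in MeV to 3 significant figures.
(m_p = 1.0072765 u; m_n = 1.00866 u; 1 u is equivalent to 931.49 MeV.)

39.2 MeV

Z = 3, so N = A − Z = 7 − 3 = 4.
Total constituent mass: 3 × 1.0072765 + 4 × 1.00866 = 7.0564695 u
Mass defect Δm = 7.0564695 − 7.01436 = 0.0421095 u
Binding energy = Δm·c² = 0.0421095 × 931.49 MeV/u = 39.2246 MeV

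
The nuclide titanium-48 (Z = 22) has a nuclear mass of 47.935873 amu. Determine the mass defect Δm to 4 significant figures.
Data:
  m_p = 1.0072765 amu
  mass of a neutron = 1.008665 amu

Σm = 22·m_p + 26·m_n = 22.1600830 + 26.225290 = 48.3853730 amu
Δm = 48.3853730 − 47.935873 = 0.4495000 amu

0.4495 amu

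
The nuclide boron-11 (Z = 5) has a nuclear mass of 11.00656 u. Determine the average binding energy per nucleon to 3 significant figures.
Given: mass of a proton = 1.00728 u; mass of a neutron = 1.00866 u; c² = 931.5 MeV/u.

Σm = 5·m_p + 6·m_n = 5.03640 + 6.05196 = 11.08836 u
The mass defect is 11.08836 − 11.00656 = 0.08180 u.
Converting to energy: 0.08180 u × 931.5 MeV/u = 76.1967 MeV
Dividing by A = 11 gives 6.927 MeV per nucleon.

6.93 MeV/nucleon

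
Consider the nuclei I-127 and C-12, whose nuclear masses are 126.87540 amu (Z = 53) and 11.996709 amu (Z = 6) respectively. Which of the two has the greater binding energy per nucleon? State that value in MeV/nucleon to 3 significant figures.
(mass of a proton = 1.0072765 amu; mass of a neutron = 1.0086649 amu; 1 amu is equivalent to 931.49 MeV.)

I-127; 8.45 MeV/nucleon

I-127: Σm = 53(1.0072765) + 74(1.0086649) = 128.0268571 amu; Δm = 1.1514571 amu; E_B = 1072.57 MeV; E_B/A = 8.445 MeV
C-12: Σm = 6(1.0072765) + 6(1.0086649) = 12.0956484 amu; Δm = 0.0989394 amu; E_B = 92.161 MeV; E_B/A = 7.680 MeV
I-127 has the higher binding energy per nucleon, so it is the more tightly bound nucleus.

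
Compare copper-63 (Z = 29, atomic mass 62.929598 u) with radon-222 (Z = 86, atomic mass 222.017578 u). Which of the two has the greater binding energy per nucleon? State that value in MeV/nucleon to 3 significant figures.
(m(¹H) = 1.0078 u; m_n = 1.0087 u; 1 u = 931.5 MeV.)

copper-63; 8.76 MeV/nucleon

copper-63: Σm = 29(1.0078) + 34(1.0087) = 63.5220 u; Δm = 0.592402 u; E_B = 551.82 MeV; E_B/A = 8.759 MeV
radon-222: Σm = 86(1.0078) + 136(1.0087) = 223.8540 u; Δm = 1.836422 u; E_B = 1710.63 MeV; E_B/A = 7.706 MeV
copper-63 has the higher binding energy per nucleon, so it is the more tightly bound nucleus.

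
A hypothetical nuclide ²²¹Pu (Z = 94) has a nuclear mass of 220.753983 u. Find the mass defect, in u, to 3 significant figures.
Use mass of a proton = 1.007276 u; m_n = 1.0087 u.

Z = 94, so N = A − Z = 221 − 94 = 127.
Total constituent mass: 94 × 1.007276 + 127 × 1.0087 = 222.788844 u
The mass defect is 222.788844 − 220.753983 = 2.034861 u.

2.03 u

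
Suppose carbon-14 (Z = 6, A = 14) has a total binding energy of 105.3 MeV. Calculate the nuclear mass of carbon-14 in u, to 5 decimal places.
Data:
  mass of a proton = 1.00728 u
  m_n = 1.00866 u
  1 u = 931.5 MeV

13.99992 u

Mass defect = 105.3 MeV / (931.5 MeV/u) = 0.1130435 u
Constituent mass = 6(1.00728) + 8(1.00866) = 14.11296 u
Nuclear mass = 14.11296 − 0.1130435 = 13.9999165 u ≈ 13.99992 u (to 5 decimal places)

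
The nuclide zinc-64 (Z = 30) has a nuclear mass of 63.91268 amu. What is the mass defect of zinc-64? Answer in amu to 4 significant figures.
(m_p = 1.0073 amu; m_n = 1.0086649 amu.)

0.6009 amu

The nucleus contains 30 protons and 64 − 30 = 34 neutrons.
Mass of separated nucleons = 30(1.0073) + 34(1.0086649) = 30.2190 + 34.2946066 = 64.5136066 amu
Mass defect Δm = 64.5136066 − 63.91268 = 0.6009266 amu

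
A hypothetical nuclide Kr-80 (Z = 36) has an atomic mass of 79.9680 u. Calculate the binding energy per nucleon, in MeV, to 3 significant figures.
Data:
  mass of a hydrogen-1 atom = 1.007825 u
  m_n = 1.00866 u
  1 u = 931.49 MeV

8.09 MeV/nucleon

Mass of separated nucleons = 36(1.007825) + 44(1.00866) = 36.281700 + 44.38104 = 80.662740 u
Δm = 80.662740 − 79.9680 = 0.694740 u
Binding energy = Δm·c² = 0.694740 × 931.49 MeV/u = 647.143 MeV
Dividing by A = 80 gives 8.089 MeV per nucleon.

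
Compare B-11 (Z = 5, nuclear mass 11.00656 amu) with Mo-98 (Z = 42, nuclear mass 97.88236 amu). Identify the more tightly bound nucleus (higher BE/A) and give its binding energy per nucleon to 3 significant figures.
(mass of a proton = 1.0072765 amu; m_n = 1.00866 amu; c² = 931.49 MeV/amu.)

Mo-98; 8.63 MeV/nucleon

B-11: Σm = 5(1.0072765) + 6(1.00866) = 11.0883425 amu; Δm = 0.0817825 amu; E_B = 76.180 MeV; E_B/A = 6.925 MeV
Mo-98: Σm = 42(1.0072765) + 56(1.00866) = 98.7905730 amu; Δm = 0.9082130 amu; E_B = 845.99 MeV; E_B/A = 8.633 MeV
Mo-98 has the higher binding energy per nucleon, so it is the more tightly bound nucleus.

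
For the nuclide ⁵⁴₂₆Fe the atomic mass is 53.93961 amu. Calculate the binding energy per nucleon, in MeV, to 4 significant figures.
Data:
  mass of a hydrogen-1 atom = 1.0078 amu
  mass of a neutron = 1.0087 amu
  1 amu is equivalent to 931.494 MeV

The nucleus contains 26 protons and 54 − 26 = 28 neutrons.
Σm = 26·m(¹H) + 28·m_n = 26.2028 + 28.2436 = 54.4464 amu
Δm = 54.4464 − 53.93961 = 0.50679 amu
Converting to energy: 0.50679 amu × 931.494 MeV/amu = 472.072 MeV
BE/A = 472.072 MeV / 54 = 8.742 MeV/nucleon

8.742 MeV/nucleon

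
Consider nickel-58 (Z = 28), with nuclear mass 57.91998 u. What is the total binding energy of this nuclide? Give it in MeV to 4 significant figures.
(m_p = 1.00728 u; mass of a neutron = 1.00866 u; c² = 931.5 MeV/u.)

The nucleus contains 28 protons and 58 − 28 = 30 neutrons.
Σm = 28·m_p + 30·m_n = 28.20384 + 30.25980 = 58.46364 u
The mass defect is 58.46364 − 57.91998 = 0.54366 u.
Binding energy = Δm·c² = 0.54366 × 931.5 MeV/u = 506.419 MeV

506.4 MeV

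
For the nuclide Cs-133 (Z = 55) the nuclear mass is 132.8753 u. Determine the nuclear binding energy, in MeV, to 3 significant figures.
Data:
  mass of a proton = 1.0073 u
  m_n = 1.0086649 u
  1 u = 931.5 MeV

1120 MeV

With 55 protons and 78 neutrons (A = 133):
Σm = 55·m_p + 78·m_n = 55.4015 + 78.6758622 = 134.0773622 u
Mass defect Δm = 134.0773622 − 132.8753 = 1.2020622 u
Converting to energy: 1.2020622 u × 931.5 MeV/u = 1119.72 MeV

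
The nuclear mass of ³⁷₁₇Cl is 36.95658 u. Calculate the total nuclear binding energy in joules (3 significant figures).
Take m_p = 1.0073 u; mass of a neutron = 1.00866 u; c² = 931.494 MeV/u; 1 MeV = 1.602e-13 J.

Mass of separated nucleons = 17(1.0073) + 20(1.00866) = 17.1241 + 20.17320 = 37.29730 u
Δm = 37.29730 − 36.95658 = 0.34072 u
Converting to energy: 0.34072 u × 931.494 MeV/u = 317.379 MeV
In joules: 317.379 MeV × 1.602e-13 J/MeV = 5.0844e-11 J

5.08e-11 J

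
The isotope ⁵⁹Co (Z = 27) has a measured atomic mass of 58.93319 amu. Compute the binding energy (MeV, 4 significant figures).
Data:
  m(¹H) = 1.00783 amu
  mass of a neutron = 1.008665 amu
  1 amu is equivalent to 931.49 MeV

Z = 27, so N = A − Z = 59 − 27 = 32.
Mass of separated nucleons = 27(1.00783) + 32(1.008665) = 27.21141 + 32.277280 = 59.488690 amu
Δm = 59.488690 − 58.93319 = 0.555500 amu
Converting to energy: 0.555500 amu × 931.49 MeV/amu = 517.443 MeV

517.4 MeV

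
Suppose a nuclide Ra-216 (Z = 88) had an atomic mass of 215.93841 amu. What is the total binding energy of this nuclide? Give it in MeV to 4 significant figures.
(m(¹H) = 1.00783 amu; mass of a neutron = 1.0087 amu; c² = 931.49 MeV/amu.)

1737 MeV

Σm = 88·m(¹H) + 128·m_n = 88.68904 + 129.1136 = 217.80264 amu
Mass defect Δm = 217.80264 − 215.93841 = 1.86423 amu
E_B = 1.86423 × 931.49 = 1736.51 MeV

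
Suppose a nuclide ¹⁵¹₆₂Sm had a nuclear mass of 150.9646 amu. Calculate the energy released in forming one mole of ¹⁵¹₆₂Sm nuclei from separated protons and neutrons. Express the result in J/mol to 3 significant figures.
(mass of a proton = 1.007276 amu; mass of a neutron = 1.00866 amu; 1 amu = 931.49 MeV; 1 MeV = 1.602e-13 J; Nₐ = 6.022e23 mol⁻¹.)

Total constituent mass: 62 × 1.007276 + 89 × 1.00866 = 152.221852 amu
Δm = 152.221852 − 150.9646 = 1.257252 amu
Converting to energy: 1.257252 amu × 931.49 MeV/amu = 1171.12 MeV
Per nucleus in joules: 1171.12 MeV × 1.602e-13 J/MeV = 1.8761e-10 J
Per mole: 1.8761e-10 J × 6.022e23 mol⁻¹ = 1.1298e+14 J/mol

1.13e+14 J/mol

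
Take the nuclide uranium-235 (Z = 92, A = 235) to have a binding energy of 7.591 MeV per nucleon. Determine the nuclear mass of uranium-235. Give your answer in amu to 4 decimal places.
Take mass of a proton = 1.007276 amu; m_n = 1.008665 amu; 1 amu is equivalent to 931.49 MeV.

Total binding energy = 235 × 7.591 = 1783.885 MeV
Mass defect = 1783.885 MeV / (931.49 MeV/amu) = 1.915088 amu
Constituent mass = 92(1.007276) + 143(1.008665) = 236.908487 amu
Nuclear mass = 236.908487 − 1.915088 = 234.993399 amu ≈ 234.9934 amu (to 4 decimal places)

234.9934 amu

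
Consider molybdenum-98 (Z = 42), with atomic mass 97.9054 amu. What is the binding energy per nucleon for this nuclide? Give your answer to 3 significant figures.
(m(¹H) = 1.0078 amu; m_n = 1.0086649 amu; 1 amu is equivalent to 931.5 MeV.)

8.63 MeV/nucleon

Σm = 42·m(¹H) + 56·m_n = 42.3276 + 56.4852344 = 98.8128344 amu
Δm = 98.8128344 − 97.9054 = 0.9074344 amu
Binding energy = Δm·c² = 0.9074344 × 931.5 MeV/amu = 845.275 MeV
Dividing by A = 98 gives 8.625 MeV per nucleon.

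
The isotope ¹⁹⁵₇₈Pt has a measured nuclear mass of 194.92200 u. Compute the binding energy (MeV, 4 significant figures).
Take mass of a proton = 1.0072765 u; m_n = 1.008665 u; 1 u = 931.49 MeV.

1546 MeV

With 78 protons and 117 neutrons (A = 195):
Σm = 78·m_p + 117·m_n = 78.5675670 + 118.013805 = 196.5813720 u
Δm = 196.5813720 − 194.92200 = 1.6593720 u
E_B = 1.6593720 × 931.49 = 1545.69 MeV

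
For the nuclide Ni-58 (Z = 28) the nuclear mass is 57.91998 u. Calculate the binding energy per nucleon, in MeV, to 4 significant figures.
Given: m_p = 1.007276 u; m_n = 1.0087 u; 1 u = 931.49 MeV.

8.749 MeV/nucleon

With 28 protons and 30 neutrons (A = 58):
Σm = 28·m_p + 30·m_n = 28.203728 + 30.2610 = 58.464728 u
Δm = 58.464728 − 57.91998 = 0.544748 u
Converting to energy: 0.544748 u × 931.49 MeV/u = 507.427 MeV
Dividing by A = 58 gives 8.749 MeV per nucleon.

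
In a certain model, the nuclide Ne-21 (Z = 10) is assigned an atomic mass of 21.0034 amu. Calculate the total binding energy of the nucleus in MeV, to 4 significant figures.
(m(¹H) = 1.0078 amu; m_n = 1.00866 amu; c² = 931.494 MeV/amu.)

With 10 protons and 11 neutrons (A = 21):
Mass of separated nucleons = 10(1.0078) + 11(1.00866) = 10.0780 + 11.09526 = 21.17326 amu
Δm = 21.17326 − 21.0034 = 0.16986 amu
E_B = 0.16986 × 931.494 = 158.224 MeV

158.2 MeV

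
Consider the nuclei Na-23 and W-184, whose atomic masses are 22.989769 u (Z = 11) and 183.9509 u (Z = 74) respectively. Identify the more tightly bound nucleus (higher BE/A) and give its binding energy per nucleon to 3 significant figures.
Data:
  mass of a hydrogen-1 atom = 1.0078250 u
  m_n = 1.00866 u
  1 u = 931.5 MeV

Na-23: Σm = 11(1.0078250) + 12(1.00866) = 23.1899950 u; Δm = 0.2002260 u; E_B = 186.51 MeV; E_B/A = 8.109 MeV
W-184: Σm = 74(1.0078250) + 110(1.00866) = 185.5316500 u; Δm = 1.5807500 u; E_B = 1472.5 MeV; E_B/A = 8.003 MeV
Na-23 has the higher binding energy per nucleon, so it is the more tightly bound nucleus.

Na-23; 8.11 MeV/nucleon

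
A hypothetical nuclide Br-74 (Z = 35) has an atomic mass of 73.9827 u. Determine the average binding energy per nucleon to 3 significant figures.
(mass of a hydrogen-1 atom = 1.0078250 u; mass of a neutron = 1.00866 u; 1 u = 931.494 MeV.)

Z = 35, so N = A − Z = 74 − 35 = 39.
Σm = 35·m(¹H) + 39·m_n = 35.2738750 + 39.33774 = 74.6116150 u
Δm = 74.6116150 − 73.9827 = 0.6289150 u
Binding energy = Δm·c² = 0.6289150 × 931.494 MeV/u = 585.831 MeV
Per nucleon: 585.831 / 74 = 7.917 MeV

7.92 MeV/nucleon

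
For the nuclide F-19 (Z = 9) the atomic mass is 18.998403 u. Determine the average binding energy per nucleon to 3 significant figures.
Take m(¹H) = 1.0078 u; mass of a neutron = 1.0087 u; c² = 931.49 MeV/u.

7.79 MeV/nucleon

Σm = 9·m(¹H) + 10·m_n = 9.0702 + 10.0870 = 19.1572 u
The mass defect is 19.1572 − 18.998403 = 0.158797 u.
E_B = 0.158797 × 931.49 = 147.918 MeV
BE/A = 147.918 MeV / 19 = 7.785 MeV/nucleon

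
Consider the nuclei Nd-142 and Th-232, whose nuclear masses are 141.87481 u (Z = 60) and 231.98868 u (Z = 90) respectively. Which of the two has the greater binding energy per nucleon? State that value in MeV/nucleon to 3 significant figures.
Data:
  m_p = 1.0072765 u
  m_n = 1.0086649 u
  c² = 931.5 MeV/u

Nd-142: Σm = 60(1.0072765) + 82(1.0086649) = 143.1471118 u; Δm = 1.2723018 u; E_B = 1185.1 MeV; E_B/A = 8.346 MeV
Th-232: Σm = 90(1.0072765) + 142(1.0086649) = 233.8853008 u; Δm = 1.8966208 u; E_B = 1766.7 MeV; E_B/A = 7.615 MeV
Nd-142 has the higher binding energy per nucleon, so it is the more tightly bound nucleus.

Nd-142; 8.35 MeV/nucleon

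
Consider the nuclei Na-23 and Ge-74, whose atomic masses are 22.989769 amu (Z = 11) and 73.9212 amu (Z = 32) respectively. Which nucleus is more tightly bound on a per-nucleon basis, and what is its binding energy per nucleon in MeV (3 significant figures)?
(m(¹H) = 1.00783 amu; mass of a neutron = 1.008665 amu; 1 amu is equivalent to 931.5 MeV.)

Na-23: Σm = 11(1.00783) + 12(1.008665) = 23.190110 amu; Δm = 0.200341 amu; E_B = 186.62 MeV; E_B/A = 8.114 MeV
Ge-74: Σm = 32(1.00783) + 42(1.008665) = 74.614490 amu; Δm = 0.693290 amu; E_B = 645.80 MeV; E_B/A = 8.727 MeV
Ge-74 has the higher binding energy per nucleon, so it is the more tightly bound nucleus.

Ge-74; 8.73 MeV/nucleon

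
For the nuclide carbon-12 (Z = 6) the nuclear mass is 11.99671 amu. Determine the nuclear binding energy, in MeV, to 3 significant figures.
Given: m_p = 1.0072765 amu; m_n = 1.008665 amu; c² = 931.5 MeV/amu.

Z = 6, so N = A − Z = 12 − 6 = 6.
Σm = 6·m_p + 6·m_n = 6.0436590 + 6.051990 = 12.0956490 amu
Δm = 12.0956490 − 11.99671 = 0.0989390 amu
Converting to energy: 0.0989390 amu × 931.5 MeV/amu = 92.1617 MeV

92.2 MeV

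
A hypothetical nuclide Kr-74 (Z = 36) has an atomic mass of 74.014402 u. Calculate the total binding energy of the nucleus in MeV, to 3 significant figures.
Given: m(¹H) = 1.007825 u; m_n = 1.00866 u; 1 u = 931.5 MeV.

Σm = 36·m(¹H) + 38·m_n = 36.281700 + 38.32908 = 74.610780 u
The mass defect is 74.610780 − 74.014402 = 0.596378 u.
Converting to energy: 0.596378 u × 931.5 MeV/u = 555.526 MeV

556 MeV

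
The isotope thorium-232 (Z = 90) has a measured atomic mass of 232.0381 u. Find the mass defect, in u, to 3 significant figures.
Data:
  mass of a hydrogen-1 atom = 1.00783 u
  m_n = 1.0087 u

1.90 u

The nucleus contains 90 protons and 232 − 90 = 142 neutrons.
Mass of separated nucleons = 90(1.00783) + 142(1.0087) = 90.70470 + 143.2354 = 233.94010 u
Δm = 233.94010 − 232.0381 = 1.90200 u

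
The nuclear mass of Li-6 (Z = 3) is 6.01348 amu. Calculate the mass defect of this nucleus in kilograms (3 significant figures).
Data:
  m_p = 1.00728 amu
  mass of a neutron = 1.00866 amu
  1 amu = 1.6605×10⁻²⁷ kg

5.70e-29 kg

The nucleus contains 3 protons and 6 − 3 = 3 neutrons.
Σm = 3·m_p + 3·m_n = 3.02184 + 3.02598 = 6.04782 amu
The mass defect is 6.04782 − 6.01348 = 0.03434 amu.
In SI units: 0.03434 amu × 1.6605×10⁻²⁷ kg/amu = 5.7022e-29 kg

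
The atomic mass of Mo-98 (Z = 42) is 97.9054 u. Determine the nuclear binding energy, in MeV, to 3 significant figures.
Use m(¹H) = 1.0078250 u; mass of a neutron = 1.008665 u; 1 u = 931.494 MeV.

846 MeV

Z = 42, so N = A − Z = 98 − 42 = 56.
Total constituent mass: 42 × 1.0078250 + 56 × 1.008665 = 98.8138900 u
The mass defect is 98.8138900 − 97.9054 = 0.9084900 u.
E_B = 0.9084900 × 931.494 = 846.253 MeV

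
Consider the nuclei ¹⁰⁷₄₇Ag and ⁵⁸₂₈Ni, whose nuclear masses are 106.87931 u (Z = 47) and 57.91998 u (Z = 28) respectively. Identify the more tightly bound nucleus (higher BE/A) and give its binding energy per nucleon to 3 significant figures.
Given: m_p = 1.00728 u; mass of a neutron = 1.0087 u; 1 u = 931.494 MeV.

⁵⁸₂₈Ni; 8.75 MeV/nucleon

¹⁰⁷₄₇Ag: Σm = 47(1.00728) + 60(1.0087) = 107.86416 u; Δm = 0.98485 u; E_B = 917.38 MeV; E_B/A = 8.574 MeV
⁵⁸₂₈Ni: Σm = 28(1.00728) + 30(1.0087) = 58.46484 u; Δm = 0.54486 u; E_B = 507.53 MeV; E_B/A = 8.751 MeV
⁵⁸₂₈Ni has the higher binding energy per nucleon, so it is the more tightly bound nucleus.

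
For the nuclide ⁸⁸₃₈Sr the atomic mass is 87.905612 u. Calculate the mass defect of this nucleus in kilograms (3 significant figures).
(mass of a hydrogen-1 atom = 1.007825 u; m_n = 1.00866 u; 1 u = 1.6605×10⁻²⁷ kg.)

With 38 protons and 50 neutrons (A = 88):
Σm = 38·m(¹H) + 50·m_n = 38.297350 + 50.43300 = 88.730350 u
The mass defect is 88.730350 − 87.905612 = 0.824738 u.
In SI units: 0.824738 u × 1.6605×10⁻²⁷ kg/u = 1.3695e-27 kg

1.37e-27 kg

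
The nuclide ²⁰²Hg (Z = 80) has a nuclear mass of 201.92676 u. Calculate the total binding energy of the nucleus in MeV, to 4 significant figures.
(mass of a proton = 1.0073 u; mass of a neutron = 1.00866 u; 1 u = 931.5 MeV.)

1596 MeV

Σm = 80·m_p + 122·m_n = 80.5840 + 123.05652 = 203.64052 u
Mass defect Δm = 203.64052 − 201.92676 = 1.71376 u
Converting to energy: 1.71376 u × 931.5 MeV/u = 1596.37 MeV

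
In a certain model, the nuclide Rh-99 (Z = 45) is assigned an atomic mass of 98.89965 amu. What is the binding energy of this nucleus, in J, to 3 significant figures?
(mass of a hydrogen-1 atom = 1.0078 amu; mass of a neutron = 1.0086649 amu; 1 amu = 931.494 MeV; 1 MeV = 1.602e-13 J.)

1.37e-10 J

Total constituent mass: 45 × 1.0078 + 54 × 1.0086649 = 99.8189046 amu
Δm = 99.8189046 − 98.89965 = 0.9192546 amu
Binding energy = Δm·c² = 0.9192546 × 931.494 MeV/amu = 856.280 MeV
In joules: 856.280 MeV × 1.602e-13 J/MeV = 1.3718e-10 J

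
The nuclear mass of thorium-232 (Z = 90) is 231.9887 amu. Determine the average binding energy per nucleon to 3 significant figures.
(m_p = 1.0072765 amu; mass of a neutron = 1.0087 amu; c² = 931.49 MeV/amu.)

Total constituent mass: 90 × 1.0072765 + 142 × 1.0087 = 233.8902850 amu
Δm = 233.8902850 − 231.9887 = 1.9015850 amu
Converting to energy: 1.9015850 amu × 931.49 MeV/amu = 1771.307 MeV
Dividing by A = 232 gives 7.6349 MeV per nucleon.

7.63 MeV/nucleon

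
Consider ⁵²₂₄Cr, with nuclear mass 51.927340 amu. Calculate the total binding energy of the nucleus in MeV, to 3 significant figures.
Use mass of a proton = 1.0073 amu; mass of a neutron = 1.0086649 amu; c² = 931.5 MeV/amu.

The nucleus contains 24 protons and 52 − 24 = 28 neutrons.
Σm = 24·m_p + 28·m_n = 24.1752 + 28.2426172 = 52.4178172 amu
Mass defect Δm = 52.4178172 − 51.927340 = 0.4904772 amu
Converting to energy: 0.4904772 amu × 931.5 MeV/amu = 456.880 MeV

457 MeV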